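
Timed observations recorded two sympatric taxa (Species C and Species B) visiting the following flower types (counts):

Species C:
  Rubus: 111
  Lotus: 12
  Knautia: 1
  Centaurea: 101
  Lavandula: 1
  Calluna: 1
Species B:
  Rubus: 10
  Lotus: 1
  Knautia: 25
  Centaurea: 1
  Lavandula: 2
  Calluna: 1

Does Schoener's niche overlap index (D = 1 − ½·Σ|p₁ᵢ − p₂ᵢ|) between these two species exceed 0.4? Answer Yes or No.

No

Proportions for Species C (n=227): 111/227=0.4890, 12/227=0.0529, 1/227=0.0044, 101/227=0.4449, 1/227=0.0044, 1/227=0.0044
Proportions for Species B (n=40): 10/40=0.2500, 1/40=0.0250, 25/40=0.6250, 1/40=0.0250, 2/40=0.0500, 1/40=0.0250
Σ|p₁ᵢ − p₂ᵢ| = 0.2390 + 0.0279 + 0.6206 + 0.4199 + 0.0456 + 0.0206 = 1.3736
D = 1 − ½ × 1.3736 = 1 − 0.68680 = 0.31320
D = 0.31320 < 0.4 → No.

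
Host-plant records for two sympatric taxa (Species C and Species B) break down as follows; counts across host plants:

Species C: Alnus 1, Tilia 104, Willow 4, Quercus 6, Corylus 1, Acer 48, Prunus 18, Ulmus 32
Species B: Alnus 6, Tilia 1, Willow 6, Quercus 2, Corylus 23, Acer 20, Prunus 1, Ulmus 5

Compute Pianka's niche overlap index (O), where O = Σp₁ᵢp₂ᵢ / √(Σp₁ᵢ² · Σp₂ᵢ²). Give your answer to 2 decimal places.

Proportions for Species C (n=214): 1/214=0.0047, 104/214=0.4860, 4/214=0.0187, 6/214=0.0280, 1/214=0.0047, 48/214=0.2243, 18/214=0.0841, 32/214=0.1495
Proportions for Species B (n=64): 6/64=0.0938, 1/64=0.0156, 6/64=0.0938, 2/64=0.0313, 23/64=0.3594, 20/64=0.3125, 1/64=0.0156, 5/64=0.0781
Σ p₁ᵢp₂ᵢ = 0.000441 + 0.007582 + 0.001754 + 0.000876 + 0.001689 + 0.070094 + 0.001312 + 0.011676 = 0.095424
Σp_1ᵢ² = 0.0047² + 0.4860² + 0.0187² + 0.0280² + 0.0047² + 0.2243² + 0.0841² + 0.1495² = 0.000022 + 0.236196 + 0.000350 + 0.000784 + 0.000022 + 0.050310 + 0.007073 + 0.022350 = 0.317107
Σp_2ᵢ² = 0.0938² + 0.0156² + 0.0938² + 0.0313² + 0.3594² + 0.3125² + 0.0156² + 0.0781² = 0.008798 + 0.000243 + 0.008798 + 0.000980 + 0.129168 + 0.097656 + 0.000243 + 0.006100 = 0.251986
O = 0.095424 / √(0.317107 × 0.251986) = 0.095424 / 0.2826774 = 0.3376

0.34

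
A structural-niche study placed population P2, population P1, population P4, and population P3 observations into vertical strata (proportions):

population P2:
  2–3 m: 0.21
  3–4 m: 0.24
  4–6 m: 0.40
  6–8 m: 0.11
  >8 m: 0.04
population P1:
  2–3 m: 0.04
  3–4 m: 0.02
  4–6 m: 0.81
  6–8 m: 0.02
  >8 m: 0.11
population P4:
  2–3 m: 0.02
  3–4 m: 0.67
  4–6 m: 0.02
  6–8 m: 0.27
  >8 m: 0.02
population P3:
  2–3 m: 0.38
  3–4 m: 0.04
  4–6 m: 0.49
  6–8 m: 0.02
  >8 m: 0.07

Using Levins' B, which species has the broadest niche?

population P2

Σp_P2ᵢ² = 0.21² + 0.24² + 0.40² + 0.11² + 0.04² = 0.0441 + 0.0576 + 0.1600 + 0.0121 + 0.0016 = 0.2754
B_P2 = 1 / 0.2754 = 3.6311
Σp_P1ᵢ² = 0.04² + 0.02² + 0.81² + 0.02² + 0.11² = 0.0016 + 0.0004 + 0.6561 + 0.0004 + 0.0121 = 0.6706
B_P1 = 1 / 0.6706 = 1.4912
Σp_P4ᵢ² = 0.02² + 0.67² + 0.02² + 0.27² + 0.02² = 0.0004 + 0.4489 + 0.0004 + 0.0729 + 0.0004 = 0.5230
B_P4 = 1 / 0.5230 = 1.9120
Σp_P3ᵢ² = 0.38² + 0.04² + 0.49² + 0.02² + 0.07² = 0.1444 + 0.0016 + 0.2401 + 0.0004 + 0.0049 = 0.3914
B_P3 = 1 / 0.3914 = 2.5549
Highest B → broadest niche (most generalist): population P2 (B = 3.63).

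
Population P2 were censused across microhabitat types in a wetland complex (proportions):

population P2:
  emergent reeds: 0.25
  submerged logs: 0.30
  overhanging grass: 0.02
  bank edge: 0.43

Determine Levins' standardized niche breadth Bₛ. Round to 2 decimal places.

0.65

Σpᵢ² = 0.25² + 0.30² + 0.02² + 0.43² = 0.0625 + 0.0900 + 0.0004 + 0.1849 = 0.3378
B = 1 / 0.3378 = 2.9603
Bₛ = (B − 1)/(n − 1) = (2.9603 − 1)/(4 − 1) = 1.9603/3 = 0.6534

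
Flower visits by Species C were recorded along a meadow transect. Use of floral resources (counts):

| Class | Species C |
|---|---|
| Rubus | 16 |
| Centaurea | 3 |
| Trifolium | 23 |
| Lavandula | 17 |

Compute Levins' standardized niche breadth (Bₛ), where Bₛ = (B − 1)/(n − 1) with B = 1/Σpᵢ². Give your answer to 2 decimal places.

0.74

Proportions for Species C (n=59): 16/59=0.2712, 3/59=0.0508, 23/59=0.3898, 17/59=0.2881
Σpᵢ² = 0.2712² + 0.0508² + 0.3898² + 0.2881² = 0.073549 + 0.002581 + 0.151944 + 0.083002 = 0.311076
B = 1 / 0.311076 = 3.2146
Bₛ = (B − 1)/(n − 1) = (3.2146 − 1)/(4 − 1) = 2.2146/3 = 0.7382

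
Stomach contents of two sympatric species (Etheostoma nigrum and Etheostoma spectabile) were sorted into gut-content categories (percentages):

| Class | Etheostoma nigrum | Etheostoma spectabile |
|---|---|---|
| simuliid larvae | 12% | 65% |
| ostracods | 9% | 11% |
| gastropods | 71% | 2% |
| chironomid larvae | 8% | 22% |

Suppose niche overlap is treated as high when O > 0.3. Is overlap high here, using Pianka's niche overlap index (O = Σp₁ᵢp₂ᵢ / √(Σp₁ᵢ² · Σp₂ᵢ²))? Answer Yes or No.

No

Convert percentages to proportions (divide by 100).
Σ p₁ᵢp₂ᵢ = 0.0780 + 0.0099 + 0.0142 + 0.0176 = 0.1197
Σp_1ᵢ² = 0.12² + 0.09² + 0.71² + 0.08² = 0.0144 + 0.0081 + 0.5041 + 0.0064 = 0.5330
Σp_2ᵢ² = 0.65² + 0.11² + 0.02² + 0.22² = 0.4225 + 0.0121 + 0.0004 + 0.0484 = 0.4834
O = 0.1197 / √(0.5330 × 0.4834) = 0.1197 / 0.50759 = 0.2358
O = 0.2358 < 0.3 → No.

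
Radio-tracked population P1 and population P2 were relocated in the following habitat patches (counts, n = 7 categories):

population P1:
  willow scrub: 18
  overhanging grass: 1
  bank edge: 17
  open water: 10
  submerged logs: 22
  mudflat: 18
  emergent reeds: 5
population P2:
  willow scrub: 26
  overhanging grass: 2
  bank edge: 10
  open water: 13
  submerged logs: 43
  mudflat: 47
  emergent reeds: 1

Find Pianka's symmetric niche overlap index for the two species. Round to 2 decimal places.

0.92

Proportions for population P1 (n=91): 18/91=0.1978, 1/91=0.0110, 17/91=0.1868, 10/91=0.1099, 22/91=0.2418, 18/91=0.1978, 5/91=0.0549
Proportions for population P2 (n=142): 26/142=0.1831, 2/142=0.0141, 10/142=0.0704, 13/142=0.0915, 43/142=0.3028, 47/142=0.3310, 1/142=0.0070
Σ p₁ᵢp₂ᵢ = 0.036217 + 0.000155 + 0.013151 + 0.010056 + 0.073217 + 0.065472 + 0.000384 = 0.198652
Σp_1ᵢ² = 0.1978² + 0.0110² + 0.1868² + 0.1099² + 0.2418² + 0.1978² + 0.0549² = 0.039125 + 0.000121 + 0.034894 + 0.012078 + 0.058467 + 0.039125 + 0.003014 = 0.186824
Σp_2ᵢ² = 0.1831² + 0.0141² + 0.0704² + 0.0915² + 0.3028² + 0.3310² + 0.0070² = 0.033526 + 0.000199 + 0.004956 + 0.008372 + 0.091688 + 0.109561 + 0.000049 = 0.248351
O = 0.198652 / √(0.186824 × 0.248351) = 0.198652 / 0.2154018 = 0.9222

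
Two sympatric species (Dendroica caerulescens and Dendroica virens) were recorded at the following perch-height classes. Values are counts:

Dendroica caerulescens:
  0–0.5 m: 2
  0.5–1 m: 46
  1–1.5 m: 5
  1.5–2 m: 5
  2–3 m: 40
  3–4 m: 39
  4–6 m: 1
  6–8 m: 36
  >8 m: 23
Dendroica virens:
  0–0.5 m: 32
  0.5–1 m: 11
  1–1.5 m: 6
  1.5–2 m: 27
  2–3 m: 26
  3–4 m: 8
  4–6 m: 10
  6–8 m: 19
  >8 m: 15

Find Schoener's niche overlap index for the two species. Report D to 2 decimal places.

Proportions for Dendroica caerulescens (n=197): 2/197=0.0102, 46/197=0.2335, 5/197=0.0254, 5/197=0.0254, 40/197=0.2030, 39/197=0.1980, 1/197=0.0051, 36/197=0.1827, 23/197=0.1168
Proportions for Dendroica virens (n=154): 32/154=0.2078, 11/154=0.0714, 6/154=0.0390, 27/154=0.1753, 26/154=0.1688, 8/154=0.0519, 10/154=0.0649, 19/154=0.1234, 15/154=0.0974
Σ|p₁ᵢ − p₂ᵢ| = 0.1976 + 0.1621 + 0.0136 + 0.1499 + 0.0342 + 0.1461 + 0.0598 + 0.0593 + 0.0194 = 0.8420
D = 1 − ½ × 0.8420 = 1 − 0.42100 = 0.57900

0.58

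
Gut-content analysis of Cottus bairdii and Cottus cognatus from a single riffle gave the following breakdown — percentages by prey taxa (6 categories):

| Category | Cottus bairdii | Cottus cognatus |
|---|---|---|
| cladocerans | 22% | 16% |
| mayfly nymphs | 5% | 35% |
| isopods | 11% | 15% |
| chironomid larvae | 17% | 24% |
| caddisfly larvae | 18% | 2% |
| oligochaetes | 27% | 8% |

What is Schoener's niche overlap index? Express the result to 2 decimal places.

0.59

Convert percentages to proportions (divide by 100).
Σ|p₁ᵢ − p₂ᵢ| = 0.06 + 0.30 + 0.04 + 0.07 + 0.16 + 0.19 = 0.82
D = 1 − ½ × 0.82 = 1 − 0.410 = 0.5900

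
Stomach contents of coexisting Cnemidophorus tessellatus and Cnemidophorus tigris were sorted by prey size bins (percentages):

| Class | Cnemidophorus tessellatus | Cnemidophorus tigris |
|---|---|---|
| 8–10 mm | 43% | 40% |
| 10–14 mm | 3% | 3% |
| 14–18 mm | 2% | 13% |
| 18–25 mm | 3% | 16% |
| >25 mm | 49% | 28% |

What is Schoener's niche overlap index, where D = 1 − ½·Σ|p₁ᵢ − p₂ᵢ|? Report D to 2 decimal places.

0.76

Convert percentages to proportions (divide by 100).
Σ|p₁ᵢ − p₂ᵢ| = 0.03 + 0.00 + 0.11 + 0.13 + 0.21 = 0.48
D = 1 − ½ × 0.48 = 1 − 0.240 = 0.7600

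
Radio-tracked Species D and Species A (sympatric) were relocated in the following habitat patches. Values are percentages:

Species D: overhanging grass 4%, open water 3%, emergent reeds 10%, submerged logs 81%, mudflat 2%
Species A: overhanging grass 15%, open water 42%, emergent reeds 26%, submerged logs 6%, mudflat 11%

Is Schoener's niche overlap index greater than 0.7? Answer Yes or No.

No

Convert percentages to proportions (divide by 100).
Σ|p₁ᵢ − p₂ᵢ| = 0.11 + 0.39 + 0.16 + 0.75 + 0.09 = 1.50
D = 1 − ½ × 1.50 = 1 − 0.750 = 0.2500
D = 0.2500 < 0.7 → No.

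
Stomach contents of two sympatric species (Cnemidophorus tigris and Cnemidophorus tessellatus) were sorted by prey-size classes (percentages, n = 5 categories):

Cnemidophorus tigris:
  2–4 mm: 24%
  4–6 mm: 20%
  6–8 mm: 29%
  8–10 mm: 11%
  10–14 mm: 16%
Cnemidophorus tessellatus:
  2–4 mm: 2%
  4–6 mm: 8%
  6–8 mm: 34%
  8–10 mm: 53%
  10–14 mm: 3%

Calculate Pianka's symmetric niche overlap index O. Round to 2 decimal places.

0.61

Convert percentages to proportions (divide by 100).
Σ p₁ᵢp₂ᵢ = 0.0048 + 0.0160 + 0.0986 + 0.0583 + 0.0048 = 0.1825
Σp_1ᵢ² = 0.24² + 0.20² + 0.29² + 0.11² + 0.16² = 0.0576 + 0.0400 + 0.0841 + 0.0121 + 0.0256 = 0.2194
Σp_2ᵢ² = 0.02² + 0.08² + 0.34² + 0.53² + 0.03² = 0.0004 + 0.0064 + 0.1156 + 0.2809 + 0.0009 = 0.4042
O = 0.1825 / √(0.2194 × 0.4042) = 0.1825 / 0.29779 = 0.6128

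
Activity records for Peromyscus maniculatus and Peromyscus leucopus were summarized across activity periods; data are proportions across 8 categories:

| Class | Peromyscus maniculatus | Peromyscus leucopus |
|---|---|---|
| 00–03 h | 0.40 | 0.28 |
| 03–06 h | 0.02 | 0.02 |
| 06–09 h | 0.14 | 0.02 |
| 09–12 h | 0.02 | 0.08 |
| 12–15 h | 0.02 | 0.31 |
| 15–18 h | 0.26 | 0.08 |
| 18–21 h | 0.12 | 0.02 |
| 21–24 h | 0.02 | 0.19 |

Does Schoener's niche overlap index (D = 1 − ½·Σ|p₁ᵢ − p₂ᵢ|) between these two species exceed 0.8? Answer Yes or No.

No

Σ|p₁ᵢ − p₂ᵢ| = 0.12 + 0.00 + 0.12 + 0.06 + 0.29 + 0.18 + 0.10 + 0.17 = 1.04
D = 1 − ½ × 1.04 = 1 − 0.520 = 0.4800
D = 0.4800 < 0.8 → No.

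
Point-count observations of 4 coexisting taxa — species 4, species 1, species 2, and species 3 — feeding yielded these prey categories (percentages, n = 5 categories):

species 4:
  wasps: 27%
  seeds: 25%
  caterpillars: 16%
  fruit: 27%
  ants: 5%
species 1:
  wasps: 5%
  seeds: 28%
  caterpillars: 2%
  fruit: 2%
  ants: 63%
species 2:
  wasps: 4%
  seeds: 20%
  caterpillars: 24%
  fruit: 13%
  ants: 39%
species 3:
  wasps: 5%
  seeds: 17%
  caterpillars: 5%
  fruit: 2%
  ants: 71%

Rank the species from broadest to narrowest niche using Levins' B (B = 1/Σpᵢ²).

species 4 > species 2 > species 1 > species 3

Convert percentages to proportions (divide by 100).
Σp_4ᵢ² = 0.27² + 0.25² + 0.16² + 0.27² + 0.05² = 0.0729 + 0.0625 + 0.0256 + 0.0729 + 0.0025 = 0.2364
B_4 = 1 / 0.2364 = 4.2301
Σp_1ᵢ² = 0.05² + 0.28² + 0.02² + 0.02² + 0.63² = 0.0025 + 0.0784 + 0.0004 + 0.0004 + 0.3969 = 0.4786
B_1 = 1 / 0.4786 = 2.0894
Σp_2ᵢ² = 0.04² + 0.20² + 0.24² + 0.13² + 0.39² = 0.0016 + 0.0400 + 0.0576 + 0.0169 + 0.1521 = 0.2682
B_2 = 1 / 0.2682 = 3.7286
Σp_3ᵢ² = 0.05² + 0.17² + 0.05² + 0.02² + 0.71² = 0.0025 + 0.0289 + 0.0025 + 0.0004 + 0.5041 = 0.5384
B_3 = 1 / 0.5384 = 1.8574
Ranking by B (broadest → narrowest): species 4 (4.23) > species 2 (3.73) > species 1 (2.09) > species 3 (1.86)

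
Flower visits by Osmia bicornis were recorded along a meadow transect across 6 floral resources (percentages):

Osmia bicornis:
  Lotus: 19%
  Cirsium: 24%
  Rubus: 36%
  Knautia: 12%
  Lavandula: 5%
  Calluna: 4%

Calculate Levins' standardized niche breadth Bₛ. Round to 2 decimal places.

0.63

Convert percentages to proportions (divide by 100).
Σpᵢ² = 0.19² + 0.24² + 0.36² + 0.12² + 0.05² + 0.04² = 0.0361 + 0.0576 + 0.1296 + 0.0144 + 0.0025 + 0.0016 = 0.2418
B = 1 / 0.2418 = 4.1356
Bₛ = (B − 1)/(n − 1) = (4.1356 − 1)/(6 − 1) = 3.1356/5 = 0.6271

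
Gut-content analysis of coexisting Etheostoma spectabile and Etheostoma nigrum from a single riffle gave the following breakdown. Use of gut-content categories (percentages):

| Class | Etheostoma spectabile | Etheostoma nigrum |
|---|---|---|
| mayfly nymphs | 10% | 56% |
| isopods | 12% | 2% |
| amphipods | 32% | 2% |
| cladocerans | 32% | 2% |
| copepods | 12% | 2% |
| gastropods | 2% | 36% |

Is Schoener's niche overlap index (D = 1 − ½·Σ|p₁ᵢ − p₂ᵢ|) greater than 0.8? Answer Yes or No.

No

Convert percentages to proportions (divide by 100).
Σ|p₁ᵢ − p₂ᵢ| = 0.46 + 0.10 + 0.30 + 0.30 + 0.10 + 0.34 = 1.60
D = 1 − ½ × 1.60 = 1 − 0.800 = 0.2000
D = 0.2000 < 0.8 → No.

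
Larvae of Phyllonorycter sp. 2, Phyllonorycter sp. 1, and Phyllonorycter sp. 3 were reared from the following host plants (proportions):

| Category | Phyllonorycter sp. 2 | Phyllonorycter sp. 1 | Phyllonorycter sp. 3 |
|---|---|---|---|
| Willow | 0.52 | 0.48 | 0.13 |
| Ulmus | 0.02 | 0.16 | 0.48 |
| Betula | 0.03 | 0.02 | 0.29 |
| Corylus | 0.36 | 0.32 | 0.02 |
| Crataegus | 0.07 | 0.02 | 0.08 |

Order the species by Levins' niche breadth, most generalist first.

Σp_2ᵢ² = 0.52² + 0.02² + 0.03² + 0.36² + 0.07² = 0.2704 + 0.0004 + 0.0009 + 0.1296 + 0.0049 = 0.4062
B_2 = 1 / 0.4062 = 2.4618
Σp_1ᵢ² = 0.48² + 0.16² + 0.02² + 0.32² + 0.02² = 0.2304 + 0.0256 + 0.0004 + 0.1024 + 0.0004 = 0.3592
B_1 = 1 / 0.3592 = 2.7840
Σp_3ᵢ² = 0.13² + 0.48² + 0.29² + 0.02² + 0.08² = 0.0169 + 0.2304 + 0.0841 + 0.0004 + 0.0064 = 0.3382
B_3 = 1 / 0.3382 = 2.9568
Ranking by B (broadest → narrowest): Phyllonorycter sp. 3 (2.96) > Phyllonorycter sp. 1 (2.78) > Phyllonorycter sp. 2 (2.46)

Phyllonorycter sp. 3 > Phyllonorycter sp. 1 > Phyllonorycter sp. 2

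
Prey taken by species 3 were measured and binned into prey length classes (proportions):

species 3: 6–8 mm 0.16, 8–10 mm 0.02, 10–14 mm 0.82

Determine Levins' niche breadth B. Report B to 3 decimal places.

Σpᵢ² = 0.16² + 0.02² + 0.82² = 0.0256 + 0.0004 + 0.6724 = 0.6984
B = 1 / 0.6984 = 1.43184

1.432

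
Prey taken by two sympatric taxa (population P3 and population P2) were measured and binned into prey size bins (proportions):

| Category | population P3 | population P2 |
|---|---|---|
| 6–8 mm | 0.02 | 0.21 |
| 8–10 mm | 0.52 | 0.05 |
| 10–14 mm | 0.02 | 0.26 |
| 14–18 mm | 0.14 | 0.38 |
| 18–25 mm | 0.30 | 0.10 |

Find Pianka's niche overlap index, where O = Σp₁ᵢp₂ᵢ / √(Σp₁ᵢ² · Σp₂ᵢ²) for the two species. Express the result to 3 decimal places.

0.371

Σ p₁ᵢp₂ᵢ = 0.0042 + 0.0260 + 0.0052 + 0.0532 + 0.0300 = 0.1186
Σp_1ᵢ² = 0.02² + 0.52² + 0.02² + 0.14² + 0.30² = 0.0004 + 0.2704 + 0.0004 + 0.0196 + 0.0900 = 0.3808
Σp_2ᵢ² = 0.21² + 0.05² + 0.26² + 0.38² + 0.10² = 0.0441 + 0.0025 + 0.0676 + 0.1444 + 0.0100 = 0.2686
O = 0.1186 / √(0.3808 × 0.2686) = 0.1186 / 0.319817 = 0.37084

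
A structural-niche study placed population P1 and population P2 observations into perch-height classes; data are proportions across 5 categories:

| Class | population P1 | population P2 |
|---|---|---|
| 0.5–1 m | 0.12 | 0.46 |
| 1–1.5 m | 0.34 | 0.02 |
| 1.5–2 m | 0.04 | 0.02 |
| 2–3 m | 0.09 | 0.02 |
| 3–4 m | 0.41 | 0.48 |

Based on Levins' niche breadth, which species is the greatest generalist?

population P1

Σp_P1ᵢ² = 0.12² + 0.34² + 0.04² + 0.09² + 0.41² = 0.0144 + 0.1156 + 0.0016 + 0.0081 + 0.1681 = 0.3078
B_P1 = 1 / 0.3078 = 3.2489
Σp_P2ᵢ² = 0.46² + 0.02² + 0.02² + 0.02² + 0.48² = 0.2116 + 0.0004 + 0.0004 + 0.0004 + 0.2304 = 0.4432
B_P2 = 1 / 0.4432 = 2.2563
Highest B → broadest niche (most generalist): population P1 (B = 3.25).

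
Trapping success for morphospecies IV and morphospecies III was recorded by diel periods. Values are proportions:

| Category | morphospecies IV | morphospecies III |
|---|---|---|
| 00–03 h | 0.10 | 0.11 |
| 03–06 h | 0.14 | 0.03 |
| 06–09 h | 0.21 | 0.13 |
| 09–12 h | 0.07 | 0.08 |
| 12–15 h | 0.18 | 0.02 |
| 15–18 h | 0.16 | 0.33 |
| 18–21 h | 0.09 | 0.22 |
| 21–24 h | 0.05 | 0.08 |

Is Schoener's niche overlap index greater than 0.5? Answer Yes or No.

Yes

Σ|p₁ᵢ − p₂ᵢ| = 0.01 + 0.11 + 0.08 + 0.01 + 0.16 + 0.17 + 0.13 + 0.03 = 0.70
D = 1 − ½ × 0.70 = 1 − 0.350 = 0.6500
D = 0.6500 > 0.5 → Yes.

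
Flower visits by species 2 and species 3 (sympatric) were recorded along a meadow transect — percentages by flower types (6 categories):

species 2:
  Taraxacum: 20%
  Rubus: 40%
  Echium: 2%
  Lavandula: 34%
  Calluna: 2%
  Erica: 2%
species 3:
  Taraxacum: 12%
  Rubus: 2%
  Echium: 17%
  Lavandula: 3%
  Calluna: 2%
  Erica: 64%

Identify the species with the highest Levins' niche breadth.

species 2

Convert percentages to proportions (divide by 100).
Σp_2ᵢ² = 0.20² + 0.40² + 0.02² + 0.34² + 0.02² + 0.02² = 0.0400 + 0.1600 + 0.0004 + 0.1156 + 0.0004 + 0.0004 = 0.3168
B_2 = 1 / 0.3168 = 3.1566
Σp_3ᵢ² = 0.12² + 0.02² + 0.17² + 0.03² + 0.02² + 0.64² = 0.0144 + 0.0004 + 0.0289 + 0.0009 + 0.0004 + 0.4096 = 0.4546
B_3 = 1 / 0.4546 = 2.1997
Highest B → broadest niche (most generalist): species 2 (B = 3.16).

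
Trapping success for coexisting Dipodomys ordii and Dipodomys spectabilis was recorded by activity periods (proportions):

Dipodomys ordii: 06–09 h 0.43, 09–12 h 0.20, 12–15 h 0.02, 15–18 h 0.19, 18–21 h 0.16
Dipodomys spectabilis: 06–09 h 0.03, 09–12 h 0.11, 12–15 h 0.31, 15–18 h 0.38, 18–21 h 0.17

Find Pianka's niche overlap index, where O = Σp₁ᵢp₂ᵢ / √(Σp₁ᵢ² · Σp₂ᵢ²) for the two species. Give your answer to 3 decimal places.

0.494

Σ p₁ᵢp₂ᵢ = 0.0129 + 0.0220 + 0.0062 + 0.0722 + 0.0272 = 0.1405
Σp_1ᵢ² = 0.43² + 0.20² + 0.02² + 0.19² + 0.16² = 0.1849 + 0.0400 + 0.0004 + 0.0361 + 0.0256 = 0.2870
Σp_2ᵢ² = 0.03² + 0.11² + 0.31² + 0.38² + 0.17² = 0.0009 + 0.0121 + 0.0961 + 0.1444 + 0.0289 = 0.2824
O = 0.1405 / √(0.2870 × 0.2824) = 0.1405 / 0.284691 = 0.49352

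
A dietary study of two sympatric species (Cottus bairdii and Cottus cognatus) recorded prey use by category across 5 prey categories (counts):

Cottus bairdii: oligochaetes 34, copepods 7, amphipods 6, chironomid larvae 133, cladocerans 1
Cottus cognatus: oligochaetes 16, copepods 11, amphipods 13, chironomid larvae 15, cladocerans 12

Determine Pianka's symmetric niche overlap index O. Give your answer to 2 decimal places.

Proportions for Cottus bairdii (n=181): 34/181=0.1878, 7/181=0.0387, 6/181=0.0331, 133/181=0.7348, 1/181=0.0055
Proportions for Cottus cognatus (n=67): 16/67=0.2388, 11/67=0.1642, 13/67=0.1940, 15/67=0.2239, 12/67=0.1791
Σ p₁ᵢp₂ᵢ = 0.044847 + 0.006355 + 0.006421 + 0.164522 + 0.000985 = 0.223130
Σp_1ᵢ² = 0.1878² + 0.0387² + 0.0331² + 0.7348² + 0.0055² = 0.035269 + 0.001498 + 0.001096 + 0.539931 + 0.000030 = 0.577824
Σp_2ᵢ² = 0.2388² + 0.1642² + 0.1940² + 0.2239² + 0.1791² = 0.057025 + 0.026962 + 0.037636 + 0.050131 + 0.032077 = 0.203831
O = 0.223130 / √(0.577824 × 0.203831) = 0.223130 / 0.3431886 = 0.6502

0.65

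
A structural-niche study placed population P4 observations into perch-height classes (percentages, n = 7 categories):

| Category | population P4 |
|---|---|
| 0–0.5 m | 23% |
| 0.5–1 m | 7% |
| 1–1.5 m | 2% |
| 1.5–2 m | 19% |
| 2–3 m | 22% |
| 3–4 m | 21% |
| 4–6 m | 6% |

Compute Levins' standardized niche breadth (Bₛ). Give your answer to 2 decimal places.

0.71

Convert percentages to proportions (divide by 100).
Σpᵢ² = 0.23² + 0.07² + 0.02² + 0.19² + 0.22² + 0.21² + 0.06² = 0.0529 + 0.0049 + 0.0004 + 0.0361 + 0.0484 + 0.0441 + 0.0036 = 0.1904
B = 1 / 0.1904 = 5.2521
Bₛ = (B − 1)/(n − 1) = (5.2521 − 1)/(7 − 1) = 4.2521/6 = 0.7087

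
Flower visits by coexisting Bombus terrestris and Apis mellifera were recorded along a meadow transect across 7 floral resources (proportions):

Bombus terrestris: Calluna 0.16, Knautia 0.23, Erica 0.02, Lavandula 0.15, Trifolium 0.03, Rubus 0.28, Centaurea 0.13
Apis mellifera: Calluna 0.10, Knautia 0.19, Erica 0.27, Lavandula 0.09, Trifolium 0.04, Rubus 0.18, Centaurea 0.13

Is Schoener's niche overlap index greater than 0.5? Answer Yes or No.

Σ|p₁ᵢ − p₂ᵢ| = 0.06 + 0.04 + 0.25 + 0.06 + 0.01 + 0.10 + 0.00 = 0.52
D = 1 − ½ × 0.52 = 1 − 0.260 = 0.7400
D = 0.7400 > 0.5 → Yes.

Yes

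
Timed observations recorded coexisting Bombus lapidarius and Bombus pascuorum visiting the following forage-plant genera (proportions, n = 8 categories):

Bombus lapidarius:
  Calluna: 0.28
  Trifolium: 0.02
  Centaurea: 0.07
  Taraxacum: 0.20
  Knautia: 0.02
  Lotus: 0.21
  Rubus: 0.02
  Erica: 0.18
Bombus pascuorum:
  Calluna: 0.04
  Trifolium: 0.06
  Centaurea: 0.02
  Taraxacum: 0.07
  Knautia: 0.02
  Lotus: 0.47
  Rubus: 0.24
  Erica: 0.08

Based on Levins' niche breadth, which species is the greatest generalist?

Bombus lapidarius

Σp_lapiᵢ² = 0.28² + 0.02² + 0.07² + 0.20² + 0.02² + 0.21² + 0.02² + 0.18² = 0.0784 + 0.0004 + 0.0049 + 0.0400 + 0.0004 + 0.0441 + 0.0004 + 0.0324 = 0.2010
B_lapi = 1 / 0.2010 = 4.9751
Σp_pascᵢ² = 0.04² + 0.06² + 0.02² + 0.07² + 0.02² + 0.47² + 0.24² + 0.08² = 0.0016 + 0.0036 + 0.0004 + 0.0049 + 0.0004 + 0.2209 + 0.0576 + 0.0064 = 0.2958
B_pasc = 1 / 0.2958 = 3.3807
Highest B → broadest niche (most generalist): Bombus lapidarius (B = 4.98).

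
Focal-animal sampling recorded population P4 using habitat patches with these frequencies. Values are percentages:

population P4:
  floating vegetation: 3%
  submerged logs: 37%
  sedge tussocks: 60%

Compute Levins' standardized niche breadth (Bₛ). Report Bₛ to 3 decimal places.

Convert percentages to proportions (divide by 100).
Σpᵢ² = 0.03² + 0.37² + 0.60² = 0.0009 + 0.1369 + 0.3600 = 0.4978
B = 1 / 0.4978 = 2.00884
Bₛ = (B − 1)/(n − 1) = (2.00884 − 1)/(3 − 1) = 1.00884/2 = 0.50442

0.504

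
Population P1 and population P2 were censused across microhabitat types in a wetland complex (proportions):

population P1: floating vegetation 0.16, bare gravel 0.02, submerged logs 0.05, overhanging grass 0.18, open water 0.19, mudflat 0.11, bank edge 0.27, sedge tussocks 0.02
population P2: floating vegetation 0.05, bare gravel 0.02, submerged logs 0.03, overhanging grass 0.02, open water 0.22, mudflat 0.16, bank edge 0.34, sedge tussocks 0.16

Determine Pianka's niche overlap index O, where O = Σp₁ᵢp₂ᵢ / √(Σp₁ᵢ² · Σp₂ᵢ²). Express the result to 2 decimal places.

Σ p₁ᵢp₂ᵢ = 0.0080 + 0.0004 + 0.0015 + 0.0036 + 0.0418 + 0.0176 + 0.0918 + 0.0032 = 0.1679
Σp_1ᵢ² = 0.16² + 0.02² + 0.05² + 0.18² + 0.19² + 0.11² + 0.27² + 0.02² = 0.0256 + 0.0004 + 0.0025 + 0.0324 + 0.0361 + 0.0121 + 0.0729 + 0.0004 = 0.1824
Σp_2ᵢ² = 0.05² + 0.02² + 0.03² + 0.02² + 0.22² + 0.16² + 0.34² + 0.16² = 0.0025 + 0.0004 + 0.0009 + 0.0004 + 0.0484 + 0.0256 + 0.1156 + 0.0256 = 0.2194
O = 0.1679 / √(0.1824 × 0.2194) = 0.1679 / 0.20005 = 0.8393

0.84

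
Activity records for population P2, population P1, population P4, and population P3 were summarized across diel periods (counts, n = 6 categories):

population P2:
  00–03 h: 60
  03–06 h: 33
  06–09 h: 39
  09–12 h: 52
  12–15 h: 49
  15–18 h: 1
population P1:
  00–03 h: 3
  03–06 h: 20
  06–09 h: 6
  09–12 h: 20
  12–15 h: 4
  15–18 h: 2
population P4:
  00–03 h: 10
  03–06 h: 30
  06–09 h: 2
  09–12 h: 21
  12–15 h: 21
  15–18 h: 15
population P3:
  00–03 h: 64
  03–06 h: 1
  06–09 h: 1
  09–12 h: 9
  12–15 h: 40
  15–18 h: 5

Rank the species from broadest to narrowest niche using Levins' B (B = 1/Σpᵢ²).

population P2 > population P4 > population P1 > population P3

Proportions for population P2 (n=234): 60/234=0.2564, 33/234=0.1410, 39/234=0.1667, 52/234=0.2222, 49/234=0.2094, 1/234=0.0043
Proportions for population P1 (n=55): 3/55=0.0545, 20/55=0.3636, 6/55=0.1091, 20/55=0.3636, 4/55=0.0727, 2/55=0.0364
Proportions for population P4 (n=99): 10/99=0.1010, 30/99=0.3030, 2/99=0.0202, 21/99=0.2121, 21/99=0.2121, 15/99=0.1515
Proportions for population P3 (n=120): 64/120=0.5333, 1/120=0.0083, 1/120=0.0083, 9/120=0.0750, 40/120=0.3333, 5/120=0.0417
Σp_P2ᵢ² = 0.2564² + 0.1410² + 0.1667² + 0.2222² + 0.2094² + 0.0043² = 0.065741 + 0.019881 + 0.027789 + 0.049373 + 0.043848 + 0.000018 = 0.206650
B_P2 = 1 / 0.206650 = 4.8391
Σp_P1ᵢ² = 0.0545² + 0.3636² + 0.1091² + 0.3636² + 0.0727² + 0.0364² = 0.002970 + 0.132205 + 0.011903 + 0.132205 + 0.005285 + 0.001325 = 0.285893
B_P1 = 1 / 0.285893 = 3.4978
Σp_P4ᵢ² = 0.1010² + 0.3030² + 0.0202² + 0.2121² + 0.2121² + 0.1515² = 0.010201 + 0.091809 + 0.000408 + 0.044986 + 0.044986 + 0.022952 = 0.215342
B_P4 = 1 / 0.215342 = 4.6438
Σp_P3ᵢ² = 0.5333² + 0.0083² + 0.0083² + 0.0750² + 0.3333² + 0.0417² = 0.284409 + 0.000069 + 0.000069 + 0.005625 + 0.111089 + 0.001739 = 0.403000
B_P3 = 1 / 0.403000 = 2.4814
Ranking by B (broadest → narrowest): population P2 (4.84) > population P4 (4.64) > population P1 (3.50) > population P3 (2.48)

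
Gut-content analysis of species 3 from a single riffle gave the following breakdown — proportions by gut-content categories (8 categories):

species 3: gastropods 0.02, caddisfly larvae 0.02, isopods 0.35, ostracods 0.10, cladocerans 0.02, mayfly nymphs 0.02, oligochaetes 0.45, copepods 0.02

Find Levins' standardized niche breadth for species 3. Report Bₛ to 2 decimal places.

Σpᵢ² = 0.02² + 0.02² + 0.35² + 0.10² + 0.02² + 0.02² + 0.45² + 0.02² = 0.0004 + 0.0004 + 0.1225 + 0.0100 + 0.0004 + 0.0004 + 0.2025 + 0.0004 = 0.3370
B = 1 / 0.3370 = 2.9674
Bₛ = (B − 1)/(n − 1) = (2.9674 − 1)/(8 − 1) = 1.9674/7 = 0.2811

0.28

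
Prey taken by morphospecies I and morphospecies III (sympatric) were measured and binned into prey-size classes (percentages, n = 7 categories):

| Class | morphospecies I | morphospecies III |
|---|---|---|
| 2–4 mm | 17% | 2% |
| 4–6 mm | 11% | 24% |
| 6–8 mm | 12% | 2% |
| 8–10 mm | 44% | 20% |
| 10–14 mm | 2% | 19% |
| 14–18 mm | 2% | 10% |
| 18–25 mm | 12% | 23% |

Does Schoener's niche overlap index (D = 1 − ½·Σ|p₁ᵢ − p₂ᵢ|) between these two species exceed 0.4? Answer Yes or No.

Convert percentages to proportions (divide by 100).
Σ|p₁ᵢ − p₂ᵢ| = 0.15 + 0.13 + 0.10 + 0.24 + 0.17 + 0.08 + 0.11 = 0.98
D = 1 − ½ × 0.98 = 1 − 0.490 = 0.5100
D = 0.5100 > 0.4 → Yes.

Yes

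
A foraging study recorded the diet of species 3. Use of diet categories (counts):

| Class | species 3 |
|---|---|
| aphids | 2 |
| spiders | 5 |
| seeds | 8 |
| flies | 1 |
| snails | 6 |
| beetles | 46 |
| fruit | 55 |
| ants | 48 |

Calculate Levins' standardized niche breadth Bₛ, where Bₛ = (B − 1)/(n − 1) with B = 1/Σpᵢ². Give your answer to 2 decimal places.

0.41

Proportions for species 3 (n=171): 2/171=0.0117, 5/171=0.0292, 8/171=0.0468, 1/171=0.0058, 6/171=0.0351, 46/171=0.2690, 55/171=0.3216, 48/171=0.2807
Σpᵢ² = 0.0117² + 0.0292² + 0.0468² + 0.0058² + 0.0351² + 0.2690² + 0.3216² + 0.2807² = 0.000137 + 0.000853 + 0.002190 + 0.000034 + 0.001232 + 0.072361 + 0.103427 + 0.078792 = 0.259026
B = 1 / 0.259026 = 3.8606
Bₛ = (B − 1)/(n − 1) = (3.8606 − 1)/(8 − 1) = 2.8606/7 = 0.4087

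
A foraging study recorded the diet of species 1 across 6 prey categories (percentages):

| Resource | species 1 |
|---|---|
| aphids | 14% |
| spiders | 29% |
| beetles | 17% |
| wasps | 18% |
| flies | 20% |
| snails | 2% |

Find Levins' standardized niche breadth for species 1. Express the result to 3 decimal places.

0.774

Convert percentages to proportions (divide by 100).
Σpᵢ² = 0.14² + 0.29² + 0.17² + 0.18² + 0.20² + 0.02² = 0.0196 + 0.0841 + 0.0289 + 0.0324 + 0.0400 + 0.0004 = 0.2054
B = 1 / 0.2054 = 4.86855
Bₛ = (B − 1)/(n − 1) = (4.86855 − 1)/(6 − 1) = 3.86855/5 = 0.77371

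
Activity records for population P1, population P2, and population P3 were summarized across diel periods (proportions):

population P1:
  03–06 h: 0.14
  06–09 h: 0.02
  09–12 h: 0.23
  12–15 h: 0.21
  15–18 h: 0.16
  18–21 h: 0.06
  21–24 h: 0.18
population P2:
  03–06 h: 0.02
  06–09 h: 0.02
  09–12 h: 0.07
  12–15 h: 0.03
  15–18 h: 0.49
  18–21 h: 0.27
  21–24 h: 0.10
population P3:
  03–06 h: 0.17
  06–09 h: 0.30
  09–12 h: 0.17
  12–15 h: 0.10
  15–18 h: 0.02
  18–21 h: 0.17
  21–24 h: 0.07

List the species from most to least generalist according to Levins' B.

Σp_P1ᵢ² = 0.14² + 0.02² + 0.23² + 0.21² + 0.16² + 0.06² + 0.18² = 0.0196 + 0.0004 + 0.0529 + 0.0441 + 0.0256 + 0.0036 + 0.0324 = 0.1786
B_P1 = 1 / 0.1786 = 5.5991
Σp_P2ᵢ² = 0.02² + 0.02² + 0.07² + 0.03² + 0.49² + 0.27² + 0.10² = 0.0004 + 0.0004 + 0.0049 + 0.0009 + 0.2401 + 0.0729 + 0.0100 = 0.3296
B_P2 = 1 / 0.3296 = 3.0340
Σp_P3ᵢ² = 0.17² + 0.30² + 0.17² + 0.10² + 0.02² + 0.17² + 0.07² = 0.0289 + 0.0900 + 0.0289 + 0.0100 + 0.0004 + 0.0289 + 0.0049 = 0.1920
B_P3 = 1 / 0.1920 = 5.2083
Ranking by B (broadest → narrowest): population P1 (5.60) > population P3 (5.21) > population P2 (3.03)

population P1 > population P3 > population P2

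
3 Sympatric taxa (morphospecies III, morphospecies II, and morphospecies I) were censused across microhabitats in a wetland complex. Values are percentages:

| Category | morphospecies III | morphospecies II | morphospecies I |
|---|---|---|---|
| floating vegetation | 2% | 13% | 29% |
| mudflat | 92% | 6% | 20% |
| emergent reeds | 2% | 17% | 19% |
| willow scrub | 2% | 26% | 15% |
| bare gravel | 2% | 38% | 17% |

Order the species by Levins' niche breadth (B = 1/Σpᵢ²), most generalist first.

Convert percentages to proportions (divide by 100).
Σp_IIIᵢ² = 0.02² + 0.92² + 0.02² + 0.02² + 0.02² = 0.0004 + 0.8464 + 0.0004 + 0.0004 + 0.0004 = 0.8480
B_III = 1 / 0.8480 = 1.1792
Σp_IIᵢ² = 0.13² + 0.06² + 0.17² + 0.26² + 0.38² = 0.0169 + 0.0036 + 0.0289 + 0.0676 + 0.1444 = 0.2614
B_II = 1 / 0.2614 = 3.8256
Σp_Iᵢ² = 0.29² + 0.20² + 0.19² + 0.15² + 0.17² = 0.0841 + 0.0400 + 0.0361 + 0.0225 + 0.0289 = 0.2116
B_I = 1 / 0.2116 = 4.7259
Ranking by B (broadest → narrowest): morphospecies I (4.73) > morphospecies II (3.83) > morphospecies III (1.18)

morphospecies I > morphospecies II > morphospecies III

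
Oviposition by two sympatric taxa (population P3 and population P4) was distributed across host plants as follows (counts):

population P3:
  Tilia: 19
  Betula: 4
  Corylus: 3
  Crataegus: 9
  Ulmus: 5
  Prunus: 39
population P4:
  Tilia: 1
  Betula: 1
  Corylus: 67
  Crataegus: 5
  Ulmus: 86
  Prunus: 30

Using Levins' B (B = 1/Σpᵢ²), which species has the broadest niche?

population P3

Proportions for population P3 (n=79): 19/79=0.2405, 4/79=0.0506, 3/79=0.0380, 9/79=0.1139, 5/79=0.0633, 39/79=0.4937
Proportions for population P4 (n=190): 1/190=0.0053, 1/190=0.0053, 67/190=0.3526, 5/190=0.0263, 86/190=0.4526, 30/190=0.1579
Σp_P3ᵢ² = 0.2405² + 0.0506² + 0.0380² + 0.1139² + 0.0633² + 0.4937² = 0.057840 + 0.002560 + 0.001444 + 0.012973 + 0.004007 + 0.243740 = 0.322564
B_P3 = 1 / 0.322564 = 3.1002
Σp_P4ᵢ² = 0.0053² + 0.0053² + 0.3526² + 0.0263² + 0.4526² + 0.1579² = 0.000028 + 0.000028 + 0.124327 + 0.000692 + 0.204847 + 0.024932 = 0.354854
B_P4 = 1 / 0.354854 = 2.8181
Highest B → broadest niche (most generalist): population P3 (B = 3.10).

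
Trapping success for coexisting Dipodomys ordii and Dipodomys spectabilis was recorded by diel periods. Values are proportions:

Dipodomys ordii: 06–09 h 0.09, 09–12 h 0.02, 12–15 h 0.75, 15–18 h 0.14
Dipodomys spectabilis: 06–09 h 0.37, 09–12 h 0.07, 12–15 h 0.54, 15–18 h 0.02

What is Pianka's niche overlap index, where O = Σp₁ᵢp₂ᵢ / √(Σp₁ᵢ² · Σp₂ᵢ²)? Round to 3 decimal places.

0.874

Σ p₁ᵢp₂ᵢ = 0.0333 + 0.0014 + 0.4050 + 0.0028 = 0.4425
Σp_1ᵢ² = 0.09² + 0.02² + 0.75² + 0.14² = 0.0081 + 0.0004 + 0.5625 + 0.0196 = 0.5906
Σp_2ᵢ² = 0.37² + 0.07² + 0.54² + 0.02² = 0.1369 + 0.0049 + 0.2916 + 0.0004 = 0.4338
O = 0.4425 / √(0.5906 × 0.4338) = 0.4425 / 0.506164 = 0.87422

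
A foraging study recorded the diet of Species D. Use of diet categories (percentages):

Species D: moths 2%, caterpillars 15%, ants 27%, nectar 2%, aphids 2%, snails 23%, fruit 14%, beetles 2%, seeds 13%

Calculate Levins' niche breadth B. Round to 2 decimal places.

5.36

Convert percentages to proportions (divide by 100).
Σpᵢ² = 0.02² + 0.15² + 0.27² + 0.02² + 0.02² + 0.23² + 0.14² + 0.02² + 0.13² = 0.0004 + 0.0225 + 0.0729 + 0.0004 + 0.0004 + 0.0529 + 0.0196 + 0.0004 + 0.0169 = 0.1864
B = 1 / 0.1864 = 5.3648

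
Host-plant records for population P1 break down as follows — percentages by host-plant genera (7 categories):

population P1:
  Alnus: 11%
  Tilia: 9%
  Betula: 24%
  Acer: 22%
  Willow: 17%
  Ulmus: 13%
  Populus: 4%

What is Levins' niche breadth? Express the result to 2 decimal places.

5.76

Convert percentages to proportions (divide by 100).
Σpᵢ² = 0.11² + 0.09² + 0.24² + 0.22² + 0.17² + 0.13² + 0.04² = 0.0121 + 0.0081 + 0.0576 + 0.0484 + 0.0289 + 0.0169 + 0.0016 = 0.1736
B = 1 / 0.1736 = 5.7604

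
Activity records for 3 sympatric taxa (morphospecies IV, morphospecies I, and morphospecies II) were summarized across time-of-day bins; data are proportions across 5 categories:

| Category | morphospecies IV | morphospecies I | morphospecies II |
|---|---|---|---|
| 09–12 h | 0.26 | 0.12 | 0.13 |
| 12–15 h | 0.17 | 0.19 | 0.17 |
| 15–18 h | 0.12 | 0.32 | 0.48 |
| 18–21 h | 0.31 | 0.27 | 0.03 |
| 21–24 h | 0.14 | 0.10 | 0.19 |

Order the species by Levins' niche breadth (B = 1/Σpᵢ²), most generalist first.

morphospecies IV > morphospecies I > morphospecies II

Σp_IVᵢ² = 0.26² + 0.17² + 0.12² + 0.31² + 0.14² = 0.0676 + 0.0289 + 0.0144 + 0.0961 + 0.0196 = 0.2266
B_IV = 1 / 0.2266 = 4.4131
Σp_Iᵢ² = 0.12² + 0.19² + 0.32² + 0.27² + 0.10² = 0.0144 + 0.0361 + 0.1024 + 0.0729 + 0.0100 = 0.2358
B_I = 1 / 0.2358 = 4.2409
Σp_IIᵢ² = 0.13² + 0.17² + 0.48² + 0.03² + 0.19² = 0.0169 + 0.0289 + 0.2304 + 0.0009 + 0.0361 = 0.3132
B_II = 1 / 0.3132 = 3.1928
Ranking by B (broadest → narrowest): morphospecies IV (4.41) > morphospecies I (4.24) > morphospecies II (3.19)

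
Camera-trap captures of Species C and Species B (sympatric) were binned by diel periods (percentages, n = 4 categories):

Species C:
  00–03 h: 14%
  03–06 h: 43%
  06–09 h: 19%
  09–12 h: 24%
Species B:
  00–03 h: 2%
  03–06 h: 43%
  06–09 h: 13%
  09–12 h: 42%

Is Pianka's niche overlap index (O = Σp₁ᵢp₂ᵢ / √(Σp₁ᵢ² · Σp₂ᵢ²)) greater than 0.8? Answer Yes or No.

Convert percentages to proportions (divide by 100).
Σ p₁ᵢp₂ᵢ = 0.0028 + 0.1849 + 0.0247 + 0.1008 = 0.3132
Σp_1ᵢ² = 0.14² + 0.43² + 0.19² + 0.24² = 0.0196 + 0.1849 + 0.0361 + 0.0576 = 0.2982
Σp_2ᵢ² = 0.02² + 0.43² + 0.13² + 0.42² = 0.0004 + 0.1849 + 0.0169 + 0.1764 = 0.3786
O = 0.3132 / √(0.2982 × 0.3786) = 0.3132 / 0.33600 = 0.9321
O = 0.9321 > 0.8 → Yes.

Yes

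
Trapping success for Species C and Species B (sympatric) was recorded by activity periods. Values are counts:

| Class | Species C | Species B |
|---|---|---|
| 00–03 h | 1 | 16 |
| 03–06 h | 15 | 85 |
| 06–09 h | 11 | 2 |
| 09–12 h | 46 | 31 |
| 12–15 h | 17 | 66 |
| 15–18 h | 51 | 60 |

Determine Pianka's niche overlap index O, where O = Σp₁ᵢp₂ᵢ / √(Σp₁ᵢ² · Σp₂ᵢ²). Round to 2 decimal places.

0.74

Proportions for Species C (n=141): 1/141=0.0071, 15/141=0.1064, 11/141=0.0780, 46/141=0.3262, 17/141=0.1206, 51/141=0.3617
Proportions for Species B (n=260): 16/260=0.0615, 85/260=0.3269, 2/260=0.0077, 31/260=0.1192, 66/260=0.2538, 60/260=0.2308
Σ p₁ᵢp₂ᵢ = 0.000437 + 0.034782 + 0.000601 + 0.038883 + 0.030608 + 0.083480 = 0.188791
Σp_1ᵢ² = 0.0071² + 0.1064² + 0.0780² + 0.3262² + 0.1206² + 0.3617² = 0.000050 + 0.011321 + 0.006084 + 0.106406 + 0.014544 + 0.130827 = 0.269232
Σp_2ᵢ² = 0.0615² + 0.3269² + 0.0077² + 0.1192² + 0.2538² + 0.2308² = 0.003782 + 0.106864 + 0.000059 + 0.014209 + 0.064414 + 0.053269 = 0.242597
O = 0.188791 / √(0.269232 × 0.242597) = 0.188791 / 0.2555678 = 0.7387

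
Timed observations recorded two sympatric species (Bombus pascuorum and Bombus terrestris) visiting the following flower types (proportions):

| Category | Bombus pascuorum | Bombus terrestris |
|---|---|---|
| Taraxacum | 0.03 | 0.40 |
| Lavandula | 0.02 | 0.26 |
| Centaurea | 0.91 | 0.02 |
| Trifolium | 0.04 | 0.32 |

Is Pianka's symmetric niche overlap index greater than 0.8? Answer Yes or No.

Σ p₁ᵢp₂ᵢ = 0.0120 + 0.0052 + 0.0182 + 0.0128 = 0.0482
Σp_1ᵢ² = 0.03² + 0.02² + 0.91² + 0.04² = 0.0009 + 0.0004 + 0.8281 + 0.0016 = 0.8310
Σp_2ᵢ² = 0.40² + 0.26² + 0.02² + 0.32² = 0.1600 + 0.0676 + 0.0004 + 0.1024 = 0.3304
O = 0.0482 / √(0.8310 × 0.3304) = 0.0482 / 0.52399 = 0.0920
O = 0.0920 < 0.8 → No.

No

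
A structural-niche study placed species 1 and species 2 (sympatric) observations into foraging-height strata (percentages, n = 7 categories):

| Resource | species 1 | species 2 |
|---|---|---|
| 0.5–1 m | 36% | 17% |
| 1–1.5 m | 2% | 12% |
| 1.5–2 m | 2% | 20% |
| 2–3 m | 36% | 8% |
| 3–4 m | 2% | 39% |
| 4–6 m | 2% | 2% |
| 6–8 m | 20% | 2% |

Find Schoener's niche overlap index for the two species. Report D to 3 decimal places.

Convert percentages to proportions (divide by 100).
Σ|p₁ᵢ − p₂ᵢ| = 0.19 + 0.10 + 0.18 + 0.28 + 0.37 + 0.00 + 0.18 = 1.30
D = 1 − ½ × 1.30 = 1 − 0.650 = 0.35000

0.350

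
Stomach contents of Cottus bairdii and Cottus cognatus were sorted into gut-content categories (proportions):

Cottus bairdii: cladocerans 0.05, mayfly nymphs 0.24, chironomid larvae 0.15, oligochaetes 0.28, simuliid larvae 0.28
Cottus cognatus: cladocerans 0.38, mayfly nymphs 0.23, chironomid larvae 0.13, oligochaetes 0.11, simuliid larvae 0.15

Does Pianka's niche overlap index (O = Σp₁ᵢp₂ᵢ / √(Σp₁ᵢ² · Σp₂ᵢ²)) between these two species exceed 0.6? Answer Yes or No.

Yes

Σ p₁ᵢp₂ᵢ = 0.0190 + 0.0552 + 0.0195 + 0.0308 + 0.0420 = 0.1665
Σp_1ᵢ² = 0.05² + 0.24² + 0.15² + 0.28² + 0.28² = 0.0025 + 0.0576 + 0.0225 + 0.0784 + 0.0784 = 0.2394
Σp_2ᵢ² = 0.38² + 0.23² + 0.13² + 0.11² + 0.15² = 0.1444 + 0.0529 + 0.0169 + 0.0121 + 0.0225 = 0.2488
O = 0.1665 / √(0.2394 × 0.2488) = 0.1665 / 0.24405 = 0.6822
O = 0.6822 > 0.6 → Yes.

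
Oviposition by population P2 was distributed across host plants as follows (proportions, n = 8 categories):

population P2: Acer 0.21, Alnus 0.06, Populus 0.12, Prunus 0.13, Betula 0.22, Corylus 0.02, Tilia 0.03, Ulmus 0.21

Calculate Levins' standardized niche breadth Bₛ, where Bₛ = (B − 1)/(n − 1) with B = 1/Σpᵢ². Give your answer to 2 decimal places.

0.68

Σpᵢ² = 0.21² + 0.06² + 0.12² + 0.13² + 0.22² + 0.02² + 0.03² + 0.21² = 0.0441 + 0.0036 + 0.0144 + 0.0169 + 0.0484 + 0.0004 + 0.0009 + 0.0441 = 0.1728
B = 1 / 0.1728 = 5.7870
Bₛ = (B − 1)/(n − 1) = (5.7870 − 1)/(8 − 1) = 4.7870/7 = 0.6839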